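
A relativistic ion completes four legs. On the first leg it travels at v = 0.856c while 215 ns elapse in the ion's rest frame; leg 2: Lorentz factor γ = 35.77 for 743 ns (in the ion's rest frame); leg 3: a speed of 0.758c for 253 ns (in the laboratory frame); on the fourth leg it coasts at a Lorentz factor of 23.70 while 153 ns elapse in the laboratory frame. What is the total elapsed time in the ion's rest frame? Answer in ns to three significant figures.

Leg 1: 215 ns is already measured in the ion's rest frame.
Leg 2: 743 ns is already measured in the ion's rest frame.
Leg 3: γ = 1/√(1 − 0.758²) = 1/√0.4254 = 1.533; τ_3 = 253/1.533 = 165.0 ns.
Leg 4: γ = 23.70; τ_4 = 153/23.70 = 6.456 ns.
Total: 215.0 + 743.0 + 165.0 + 6.456 ns.

τ = 1130 ns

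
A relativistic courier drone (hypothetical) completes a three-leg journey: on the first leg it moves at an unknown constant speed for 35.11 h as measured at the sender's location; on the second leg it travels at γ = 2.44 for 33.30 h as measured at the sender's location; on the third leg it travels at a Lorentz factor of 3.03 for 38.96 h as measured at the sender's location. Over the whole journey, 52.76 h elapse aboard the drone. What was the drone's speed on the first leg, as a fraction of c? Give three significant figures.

Leg 1: speed unknown; τ_1 = 35.11/γ_1.
Leg 2: γ = 2.44; τ_2 = 33.30/2.440 = 13.65 h.
Leg 3: γ = 3.03; τ_3 = 38.96/3.030 = 12.86 h.
Total proper time: τ_1 + 13.65 + 12.86 = 52.76, so τ_1 = 52.76 − 26.51 = 26.25 h.
γ_1 = 35.11/26.25 = 1.337; β = √(1 − 1/γ²) = √0.4408.

β = 0.664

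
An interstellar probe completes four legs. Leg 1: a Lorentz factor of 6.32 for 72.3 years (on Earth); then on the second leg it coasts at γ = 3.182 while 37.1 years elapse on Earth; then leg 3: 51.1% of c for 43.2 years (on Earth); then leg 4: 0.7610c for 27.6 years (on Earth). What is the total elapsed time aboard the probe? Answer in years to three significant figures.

Leg 1: γ = 6.32; τ_1 = 72.3/6.320 = 11.44 years.
Leg 2: γ = 3.182; τ_2 = 37.1/3.182 = 11.66 years.
Leg 3: β = 0.511; γ = 1/√(1 − 0.511²) = 1/√0.7389 = 1.163; τ_3 = 43.2/1.163 = 37.13 years.
Leg 4: γ = 1/√(1 − 0.7610²) = 1/√0.4209 = 1.541; τ_4 = 27.6/1.541 = 17.91 years.
Total: 11.44 + 11.66 + 37.13 + 17.91 years.

τ = 78.1 years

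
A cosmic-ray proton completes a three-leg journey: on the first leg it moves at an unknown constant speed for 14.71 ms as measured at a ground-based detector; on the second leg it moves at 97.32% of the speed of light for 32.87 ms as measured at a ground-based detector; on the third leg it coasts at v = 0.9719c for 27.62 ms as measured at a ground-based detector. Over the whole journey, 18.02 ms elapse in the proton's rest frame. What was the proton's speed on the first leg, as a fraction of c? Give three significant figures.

Leg 1: speed unknown; τ_1 = 14.71/γ_1.
Leg 2: β = 0.9732; γ = 1/√(1 − 0.9732²) = 1/√0.05288 = 4.349; τ_2 = 32.87/4.349 = 7.559 ms.
Leg 3: γ = 1/√(1 − 0.9719²) = 1/√0.05541 = 4.248; τ_3 = 27.62/4.248 = 6.502 ms.
Total proper time: τ_1 + 7.559 + 6.502 = 18.02, so τ_1 = 18.02 − 14.06 = 3.960 ms.
γ_1 = 14.71/3.960 = 3.715; β = √(1 − 1/γ²) = √0.9275.

β = 0.963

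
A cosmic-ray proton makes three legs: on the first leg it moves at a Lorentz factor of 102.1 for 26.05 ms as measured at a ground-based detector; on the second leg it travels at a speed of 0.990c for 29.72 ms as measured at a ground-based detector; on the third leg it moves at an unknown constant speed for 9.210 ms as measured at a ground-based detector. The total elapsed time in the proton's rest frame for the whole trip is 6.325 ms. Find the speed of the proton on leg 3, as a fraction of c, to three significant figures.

Leg 1: γ = 102.1; τ_1 = 26.05/102.1 = 0.2551 ms.
Leg 2: γ = 1/√(1 − 0.990²) = 1/√0.01990 = 7.089; τ_2 = 29.72/7.089 = 4.193 ms.
Leg 3: speed unknown; τ_3 = 9.210/γ_3.
Total proper time: 0.2551 + 4.193 + τ_3 = 6.325, so τ_3 = 6.325 − 4.448 = 1.877 ms.
γ_3 = 9.210/1.877 = 4.906; β = √(1 − 1/γ²) = √0.9585.

β = 0.979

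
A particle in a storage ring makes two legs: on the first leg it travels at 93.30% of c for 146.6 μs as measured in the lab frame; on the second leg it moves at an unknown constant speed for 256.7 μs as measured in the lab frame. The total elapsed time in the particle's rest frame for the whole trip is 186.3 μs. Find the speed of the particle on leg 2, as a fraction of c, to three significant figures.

Leg 1: β = 0.9330; γ = 1/√(1 − 0.9330²) = 1/√0.1295 = 2.779; τ_1 = 146.6/2.779 = 52.76 μs.
Leg 2: speed unknown; τ_2 = 256.7/γ_2.
Total proper time: 52.76 + τ_2 = 186.3, so τ_2 = 186.3 − 52.76 = 133.5 μs.
γ_2 = 256.7/133.5 = 1.922; β = √(1 − 1/γ²) = √0.7294.

β = 0.854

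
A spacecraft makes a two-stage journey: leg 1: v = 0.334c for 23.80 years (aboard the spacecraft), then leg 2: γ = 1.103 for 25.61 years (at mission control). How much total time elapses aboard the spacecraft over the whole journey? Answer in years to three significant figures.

τ = 47.0 years

Leg 1: 23.80 years is already measured aboard the spacecraft.
Leg 2: γ = 1.103; τ_2 = 25.61/1.103 = 23.22 years.
Total: 23.80 + 23.22 years.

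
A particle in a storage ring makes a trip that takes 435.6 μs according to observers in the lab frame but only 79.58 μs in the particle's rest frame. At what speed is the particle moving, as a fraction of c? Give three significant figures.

The proper time is measured in the particle's rest frame (both events occur at the particle's location); Δt is measured in the lab frame. γ = Δt/τ = 435.6/79.58 = 5.474.
β = √(1 − 1/γ²) = √(1 − 0.03338) = √0.9666

β = 0.983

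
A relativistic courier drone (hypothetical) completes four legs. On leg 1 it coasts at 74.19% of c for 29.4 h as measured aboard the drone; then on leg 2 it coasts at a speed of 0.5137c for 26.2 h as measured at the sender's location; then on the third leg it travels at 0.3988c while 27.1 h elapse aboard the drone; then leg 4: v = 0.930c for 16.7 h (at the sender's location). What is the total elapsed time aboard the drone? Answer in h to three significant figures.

Leg 1: 29.4 h is already measured aboard the drone.
Leg 2: γ = 1/√(1 − 0.5137²) = 1/√0.7361 = 1.166; τ_2 = 26.2/1.166 = 22.48 h.
Leg 3: 27.1 h is already measured aboard the drone.
Leg 4: γ = 1/√(1 − 0.930²) = 1/√0.1351 = 2.721; τ_4 = 16.7/2.721 = 6.138 h.
Total: 29.40 + 22.48 + 27.10 + 6.138 h.

τ = 85.1 h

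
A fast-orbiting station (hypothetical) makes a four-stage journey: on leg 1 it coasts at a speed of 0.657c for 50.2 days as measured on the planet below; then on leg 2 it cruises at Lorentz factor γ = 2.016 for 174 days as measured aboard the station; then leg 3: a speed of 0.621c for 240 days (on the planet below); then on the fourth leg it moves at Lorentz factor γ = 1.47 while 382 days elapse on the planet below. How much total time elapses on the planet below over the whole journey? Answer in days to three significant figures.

Δt = 1020 days

Leg 1: 50.2 days is already measured on the planet below.
Leg 2: γ = 2.016; Δt_2 = 2.016 × 174 = 350.8 days.
Leg 3: 240 days is already measured on the planet below.
Leg 4: 382 days is already measured on the planet below.
Total: 50.20 + 350.8 + 240.0 + 382.0 days.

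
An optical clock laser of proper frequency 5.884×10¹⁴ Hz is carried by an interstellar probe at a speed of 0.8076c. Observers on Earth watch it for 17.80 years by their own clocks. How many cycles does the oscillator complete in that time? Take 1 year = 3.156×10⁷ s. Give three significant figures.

γ = 1/√(1 − 0.8076²) = 1/√0.3478 = 1.696
During 17.80 years of lab time, the oscillator's proper time advances by τ = Δt/γ = 17.80/1.696 = 10.50 years = 3.313×10⁸ s.
N = f × τ = 5.884×10¹⁴ × 3.313×10⁸ = 1.949×10²³.

N = 1.95×10²³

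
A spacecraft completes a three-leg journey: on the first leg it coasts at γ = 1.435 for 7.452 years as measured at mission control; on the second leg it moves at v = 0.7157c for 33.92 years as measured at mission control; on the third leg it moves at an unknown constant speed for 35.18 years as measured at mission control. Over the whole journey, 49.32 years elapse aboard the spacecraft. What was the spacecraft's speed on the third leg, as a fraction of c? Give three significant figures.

β = 0.814

Leg 1: γ = 1.435; τ_1 = 7.452/1.435 = 5.193 years.
Leg 2: γ = 1/√(1 − 0.7157²) = 1/√0.4878 = 1.432; τ_2 = 33.92/1.432 = 23.69 years.
Leg 3: speed unknown; τ_3 = 35.18/γ_3.
Total proper time: 5.193 + 23.69 + τ_3 = 49.32, so τ_3 = 49.32 − 28.88 = 20.44 years.
γ_3 = 35.18/20.44 = 1.721; β = √(1 − 1/γ²) = √0.6625.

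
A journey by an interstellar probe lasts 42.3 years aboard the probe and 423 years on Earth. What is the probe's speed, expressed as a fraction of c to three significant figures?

v = 0.995c

The proper time is measured aboard the probe (both events occur at the probe's location); Δt is measured on Earth. γ = Δt/τ = 423/42.3 = 10.00.
β = √(1 − 1/γ²) = √(1 − 0.01000) = √0.9900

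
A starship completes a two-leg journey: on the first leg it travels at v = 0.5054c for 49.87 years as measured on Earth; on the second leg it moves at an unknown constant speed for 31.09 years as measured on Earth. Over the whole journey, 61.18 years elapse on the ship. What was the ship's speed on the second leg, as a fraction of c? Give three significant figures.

β = 0.812

Leg 1: γ = 1/√(1 − 0.5054²) = 1/√0.7446 = 1.159; τ_1 = 49.87/1.159 = 43.03 years.
Leg 2: speed unknown; τ_2 = 31.09/γ_2.
Total proper time: 43.03 + τ_2 = 61.18, so τ_2 = 61.18 − 43.03 = 18.15 years.
γ_2 = 31.09/18.15 = 1.713; β = √(1 − 1/γ²) = √0.6593.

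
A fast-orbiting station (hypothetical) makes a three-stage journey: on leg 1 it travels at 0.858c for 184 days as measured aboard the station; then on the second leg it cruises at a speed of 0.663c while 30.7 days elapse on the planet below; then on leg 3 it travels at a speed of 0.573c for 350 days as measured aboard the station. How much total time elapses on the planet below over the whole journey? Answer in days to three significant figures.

Δt = 816 days

Leg 1: γ = 1/√(1 − 0.858²) = 1/√0.2638 = 1.947; Δt_1 = 1.947 × 184 = 358.2 days.
Leg 2: 30.7 days is already measured on the planet below.
Leg 3: γ = 1/√(1 − 0.573²) = 1/√0.6717 = 1.220; Δt_3 = 1.220 × 350 = 427.1 days.
Total: 358.2 + 30.70 + 427.1 days.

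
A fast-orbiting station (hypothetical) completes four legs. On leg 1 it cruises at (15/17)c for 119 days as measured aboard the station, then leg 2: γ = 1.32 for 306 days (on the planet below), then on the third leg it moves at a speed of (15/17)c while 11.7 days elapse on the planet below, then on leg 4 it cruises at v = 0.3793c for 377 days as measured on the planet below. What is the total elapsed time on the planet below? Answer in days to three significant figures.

Δt = 948 days

Leg 1: γ = 1/√(1 − (15/17)²) = 17/8 = 2.125; Δt_1 = 2.125 × 119 = 252.9 days.
Leg 2: 306 days is already measured on the planet below.
Leg 3: 11.7 days is already measured on the planet below.
Leg 4: 377 days is already measured on the planet below.
Total: 252.9 + 306.0 + 11.70 + 377.0 days.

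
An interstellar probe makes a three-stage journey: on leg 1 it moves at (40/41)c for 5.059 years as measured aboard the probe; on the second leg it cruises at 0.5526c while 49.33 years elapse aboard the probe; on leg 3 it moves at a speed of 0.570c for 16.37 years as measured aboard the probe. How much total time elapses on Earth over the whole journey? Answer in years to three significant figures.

Δt = 102 years

Leg 1: γ = 1/√(1 − (40/41)²) = 41/9 ≈ 4.556; Δt_1 = 4.556 × 5.059 = 23.05 years.
Leg 2: γ = 1/√(1 − 0.5526²) = 1/√0.6946 = 1.200; Δt_2 = 1.200 × 49.33 = 59.19 years.
Leg 3: γ = 1/√(1 − 0.570²) = 1/√0.6751 = 1.217; Δt_3 = 1.217 × 16.37 = 19.92 years.
Total: 23.05 + 59.19 + 19.92 years.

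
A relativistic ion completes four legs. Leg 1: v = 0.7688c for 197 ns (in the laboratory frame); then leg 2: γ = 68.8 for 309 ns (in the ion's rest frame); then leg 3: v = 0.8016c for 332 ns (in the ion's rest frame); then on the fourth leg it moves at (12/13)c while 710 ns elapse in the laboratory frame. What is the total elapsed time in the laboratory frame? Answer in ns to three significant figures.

Leg 1: 197 ns is already measured in the laboratory frame.
Leg 2: γ = 68.8; Δt_2 = 68.80 × 309 = 2.126×10⁴ ns.
Leg 3: γ = 1/√(1 − 0.8016²) = 1/√0.3574 = 1.673; Δt_3 = 1.673 × 332 = 555.3 ns.
Leg 4: 710 ns is already measured in the laboratory frame.
Total: 197.0 + 2.126×10⁴ + 555.3 + 710.0 ns.

Δt = 2.27×10⁴ ns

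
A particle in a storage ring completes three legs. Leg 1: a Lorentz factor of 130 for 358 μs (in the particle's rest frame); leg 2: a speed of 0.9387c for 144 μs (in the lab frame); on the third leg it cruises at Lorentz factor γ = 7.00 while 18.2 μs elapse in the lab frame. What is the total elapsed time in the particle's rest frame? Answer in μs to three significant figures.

τ = 410 μs

Leg 1: 358 μs is already measured in the particle's rest frame.
Leg 2: γ = 1/√(1 − 0.9387²) = 1/√0.1188 = 2.901; τ_2 = 144/2.901 = 49.64 μs.
Leg 3: γ = 7.00; τ_3 = 18.2/7.000 = 2.600 μs.
Total: 358.0 + 49.64 + 2.600 μs.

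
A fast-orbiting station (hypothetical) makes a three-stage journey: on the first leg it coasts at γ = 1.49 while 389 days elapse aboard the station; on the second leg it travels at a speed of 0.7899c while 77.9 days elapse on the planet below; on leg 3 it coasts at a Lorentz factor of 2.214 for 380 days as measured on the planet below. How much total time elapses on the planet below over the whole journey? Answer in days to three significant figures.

Leg 1: γ = 1.49; Δt_1 = 1.490 × 389 = 579.6 days.
Leg 2: 77.9 days is already measured on the planet below.
Leg 3: 380 days is already measured on the planet below.
Total: 579.6 + 77.90 + 380.0 days.

Δt = 1040 days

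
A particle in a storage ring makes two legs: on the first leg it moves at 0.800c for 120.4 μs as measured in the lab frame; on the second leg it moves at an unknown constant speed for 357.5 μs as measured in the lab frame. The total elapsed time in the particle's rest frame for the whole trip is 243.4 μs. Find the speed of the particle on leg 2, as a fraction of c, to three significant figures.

β = 0.878

Leg 1: γ = 1/√(1 − 0.800²) = 5/3 ≈ 1.667; τ_1 = 120.4/1.667 = 72.24 μs.
Leg 2: speed unknown; τ_2 = 357.5/γ_2.
Total proper time: 72.24 + τ_2 = 243.4, so τ_2 = 243.4 − 72.24 = 171.2 μs.
γ_2 = 357.5/171.2 = 2.089; β = √(1 − 1/γ²) = √0.7708.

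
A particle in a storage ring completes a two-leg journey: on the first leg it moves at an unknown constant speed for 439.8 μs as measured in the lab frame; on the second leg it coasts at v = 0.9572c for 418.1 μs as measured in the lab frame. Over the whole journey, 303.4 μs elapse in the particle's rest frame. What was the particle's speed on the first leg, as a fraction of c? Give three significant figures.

β = 0.910

Leg 1: speed unknown; τ_1 = 439.8/γ_1.
Leg 2: γ = 1/√(1 − 0.9572²) = 1/√0.08377 = 3.455; τ_2 = 418.1/3.455 = 121.0 μs.
Total proper time: τ_1 + 121.0 = 303.4, so τ_1 = 303.4 − 121.0 = 182.4 μs.
γ_1 = 439.8/182.4 = 2.411; β = √(1 − 1/γ²) = √0.8280.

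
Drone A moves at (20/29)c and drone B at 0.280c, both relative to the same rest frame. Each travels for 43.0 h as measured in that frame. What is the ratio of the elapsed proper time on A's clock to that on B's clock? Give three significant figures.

A: γ = 1/√(1 − (20/29)²) = 29/21 ≈ 1.381. B: γ = 1/√(1 − 0.280²) = 25/24 ≈ 1.042.
τ_A/τ_B = γ_B/γ_A = 1.042/1.381 = 0.7543, so τ_A/τ_B = 0.7543.

τ_A/τ_B = 0.754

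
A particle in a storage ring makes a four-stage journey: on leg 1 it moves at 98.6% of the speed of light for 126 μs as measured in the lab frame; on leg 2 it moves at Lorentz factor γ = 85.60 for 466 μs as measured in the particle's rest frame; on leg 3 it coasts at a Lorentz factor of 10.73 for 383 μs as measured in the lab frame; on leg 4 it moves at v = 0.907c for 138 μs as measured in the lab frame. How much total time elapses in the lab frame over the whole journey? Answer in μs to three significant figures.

Δt = 4.05×10⁴ μs

Leg 1: 126 μs is already measured in the lab frame.
Leg 2: γ = 85.60; Δt_2 = 85.60 × 466 = 3.989×10⁴ μs.
Leg 3: 383 μs is already measured in the lab frame.
Leg 4: 138 μs is already measured in the lab frame.
Total: 126.0 + 3.989×10⁴ + 383.0 + 138.0 μs.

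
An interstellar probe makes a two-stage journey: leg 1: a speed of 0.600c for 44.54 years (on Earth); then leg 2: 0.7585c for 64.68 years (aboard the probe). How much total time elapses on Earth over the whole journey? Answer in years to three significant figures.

Leg 1: 44.54 years is already measured on Earth.
Leg 2: γ = 1/√(1 − 0.7585²) = 1/√0.4247 = 1.535; Δt_2 = 1.535 × 64.68 = 99.25 years.
Total: 44.54 + 99.25 years.

Δt = 144 years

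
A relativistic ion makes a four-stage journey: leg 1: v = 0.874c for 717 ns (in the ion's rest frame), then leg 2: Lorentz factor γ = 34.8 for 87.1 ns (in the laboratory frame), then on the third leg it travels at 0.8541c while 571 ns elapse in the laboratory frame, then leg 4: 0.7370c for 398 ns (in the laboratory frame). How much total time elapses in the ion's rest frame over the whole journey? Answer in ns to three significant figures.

τ = 1290 ns

Leg 1: 717 ns is already measured in the ion's rest frame.
Leg 2: γ = 34.8; τ_2 = 87.1/34.80 = 2.503 ns.
Leg 3: γ = 1/√(1 − 0.8541²) = 1/√0.2705 = 1.923; τ_3 = 571/1.923 = 297.0 ns.
Leg 4: γ = 1/√(1 − 0.7370²) = 1/√0.4568 = 1.480; τ_4 = 398/1.480 = 269.0 ns.
Total: 717.0 + 2.503 + 297.0 + 269.0 ns.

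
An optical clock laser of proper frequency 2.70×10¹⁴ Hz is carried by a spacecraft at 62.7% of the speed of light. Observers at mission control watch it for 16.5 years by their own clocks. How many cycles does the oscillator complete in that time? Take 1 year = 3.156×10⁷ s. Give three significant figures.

β = 0.627; γ = 1/√(1 − 0.627²) = 1/√0.6069 = 1.284
During 16.5 years of lab time, the oscillator's proper time advances by τ = Δt/γ = 16.5/1.284 = 12.85 years = 4.057×10⁸ s.
N = f × τ = 2.70×10¹⁴ × 4.057×10⁸ = 1.095×10²³.

N = 1.10×10²³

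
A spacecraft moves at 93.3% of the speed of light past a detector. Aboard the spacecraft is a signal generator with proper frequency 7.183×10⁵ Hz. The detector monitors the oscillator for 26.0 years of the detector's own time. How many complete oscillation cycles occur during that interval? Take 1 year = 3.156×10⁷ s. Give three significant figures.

N = 2.12×10¹⁴

β = 0.933; γ = 1/√(1 − 0.933²) = 1/√0.1295 = 2.779
During 26.0 years of lab time, the oscillator's proper time advances by τ = Δt/γ = 26.0/2.779 = 9.357 years = 2.953×10⁸ s.
N = f × τ = 7.183×10⁵ × 2.953×10⁸ = 2.121×10¹⁴.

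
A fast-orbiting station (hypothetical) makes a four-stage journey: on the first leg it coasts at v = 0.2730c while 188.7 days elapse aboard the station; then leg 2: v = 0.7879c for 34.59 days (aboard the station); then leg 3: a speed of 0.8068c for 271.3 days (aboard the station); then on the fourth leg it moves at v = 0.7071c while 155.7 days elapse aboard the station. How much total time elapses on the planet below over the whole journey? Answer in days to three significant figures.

Leg 1: γ = 1/√(1 − 0.2730²) = 1/√0.9255 = 1.039; Δt_1 = 1.039 × 188.7 = 196.2 days.
Leg 2: γ = 1/√(1 − 0.7879²) = 1/√0.3792 = 1.624; Δt_2 = 1.624 × 34.59 = 56.17 days.
Leg 3: γ = 1/√(1 − 0.8068²) = 1/√0.3491 = 1.693; Δt_3 = 1.693 × 271.3 = 459.2 days.
Leg 4: γ = 1/√(1 − 0.7071²) = 1/√0.5000 = 1.414; Δt_4 = 1.414 × 155.7 = 220.2 days.
Total: 196.2 + 56.17 + 459.2 + 220.2 days.

Δt = 932 days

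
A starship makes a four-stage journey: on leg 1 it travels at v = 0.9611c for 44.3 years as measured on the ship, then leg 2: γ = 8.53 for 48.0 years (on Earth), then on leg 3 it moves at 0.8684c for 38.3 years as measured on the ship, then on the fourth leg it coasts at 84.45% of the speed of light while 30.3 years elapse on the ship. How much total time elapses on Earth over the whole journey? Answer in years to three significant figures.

Leg 1: γ = 1/√(1 − 0.9611²) = 1/√0.07629 = 3.621; Δt_1 = 3.621 × 44.3 = 160.4 years.
Leg 2: 48.0 years is already measured on Earth.
Leg 3: γ = 1/√(1 − 0.8684²) = 1/√0.2459 = 2.017; Δt_3 = 2.017 × 38.3 = 77.24 years.
Leg 4: β = 0.8445; γ = 1/√(1 − 0.8445²) = 1/√0.2868 = 1.867; Δt_4 = 1.867 × 30.3 = 56.58 years.
Total: 160.4 + 48.00 + 77.24 + 56.58 years.

Δt = 342 years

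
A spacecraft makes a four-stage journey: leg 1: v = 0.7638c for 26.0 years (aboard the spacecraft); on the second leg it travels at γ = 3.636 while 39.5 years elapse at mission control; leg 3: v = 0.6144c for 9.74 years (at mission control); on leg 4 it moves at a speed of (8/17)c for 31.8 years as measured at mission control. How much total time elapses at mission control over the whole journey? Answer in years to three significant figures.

Leg 1: γ = 1/√(1 − 0.7638²) = 1/√0.4166 = 1.549; Δt_1 = 1.549 × 26.0 = 40.28 years.
Leg 2: 39.5 years is already measured at mission control.
Leg 3: 9.74 years is already measured at mission control.
Leg 4: 31.8 years is already measured at mission control.
Total: 40.28 + 39.50 + 9.740 + 31.80 years.

Δt = 121 years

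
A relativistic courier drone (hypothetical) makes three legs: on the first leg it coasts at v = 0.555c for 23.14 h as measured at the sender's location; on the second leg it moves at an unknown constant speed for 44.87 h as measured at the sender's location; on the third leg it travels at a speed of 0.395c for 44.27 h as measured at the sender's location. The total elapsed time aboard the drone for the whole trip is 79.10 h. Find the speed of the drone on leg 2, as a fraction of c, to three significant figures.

β = 0.904

Leg 1: γ = 1/√(1 − 0.555²) = 1/√0.6920 = 1.202; τ_1 = 23.14/1.202 = 19.25 h.
Leg 2: speed unknown; τ_2 = 44.87/γ_2.
Leg 3: γ = 1/√(1 − 0.395²) = 1/√0.8440 = 1.089; τ_3 = 44.27/1.089 = 40.67 h.
Total proper time: 19.25 + τ_2 + 40.67 = 79.10, so τ_2 = 79.10 − 59.92 = 19.18 h.
γ_2 = 44.87/19.18 = 2.339; β = √(1 − 1/γ²) = √0.8173.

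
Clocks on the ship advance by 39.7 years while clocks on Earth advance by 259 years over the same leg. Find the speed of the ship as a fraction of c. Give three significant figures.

v = 0.988c

The proper time is measured on the ship (both events occur at the ship's location); Δt is measured on Earth. γ = Δt/τ = 259/39.7 = 6.524.
β = √(1 − 1/γ²) = √(1 − 0.02350) = √0.9765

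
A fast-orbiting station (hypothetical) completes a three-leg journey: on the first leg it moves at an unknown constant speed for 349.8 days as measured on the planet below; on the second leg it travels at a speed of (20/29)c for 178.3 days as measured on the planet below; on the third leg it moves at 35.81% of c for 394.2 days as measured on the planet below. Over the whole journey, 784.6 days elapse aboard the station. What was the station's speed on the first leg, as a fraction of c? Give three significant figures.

β = 0.570

Leg 1: speed unknown; τ_1 = 349.8/γ_1.
Leg 2: γ = 1/√(1 − (20/29)²) = 29/21 ≈ 1.381; τ_2 = 178.3/1.381 = 129.1 days.
Leg 3: β = 0.3581; γ = 1/√(1 − 0.3581²) = 1/√0.8718 = 1.071; τ_3 = 394.2/1.071 = 368.1 days.
Total proper time: τ_1 + 129.1 + 368.1 = 784.6, so τ_1 = 784.6 − 497.2 = 287.4 days.
γ_1 = 349.8/287.4 = 1.217; β = √(1 − 1/γ²) = √0.3248.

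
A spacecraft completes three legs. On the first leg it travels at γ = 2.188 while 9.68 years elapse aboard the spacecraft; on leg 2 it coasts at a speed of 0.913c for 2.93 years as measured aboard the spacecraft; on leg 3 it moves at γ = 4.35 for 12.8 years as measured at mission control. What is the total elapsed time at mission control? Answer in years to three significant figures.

Δt = 41.2 years

Leg 1: γ = 2.188; Δt_1 = 2.188 × 9.68 = 21.18 years.
Leg 2: γ = 1/√(1 − 0.913²) = 1/√0.1664 = 2.451; Δt_2 = 2.451 × 2.93 = 7.182 years.
Leg 3: 12.8 years is already measured at mission control.
Total: 21.18 + 7.182 + 12.80 years.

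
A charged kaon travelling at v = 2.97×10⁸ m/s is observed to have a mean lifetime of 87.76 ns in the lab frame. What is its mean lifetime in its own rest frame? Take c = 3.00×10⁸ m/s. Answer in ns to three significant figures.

β = 2.97×10⁸/3.00×10⁸ = 0.9900; γ = 1/√(1 − 0.9900²) = 7.089
The lab-frame lifetime is the dilated interval; the proper lifetime is τ₀ = Δt/γ = 87.76/7.089 ns.

τ₀ = 12.4 ns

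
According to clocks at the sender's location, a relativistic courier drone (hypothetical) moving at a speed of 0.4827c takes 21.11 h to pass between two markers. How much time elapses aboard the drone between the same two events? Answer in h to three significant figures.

γ = 1/√(1 − 0.4827²) = 1/√0.7670 = 1.142
The interval measured at the sender's location is the dilated one; the clock aboard the drone measures the proper time τ = Δt/γ = 21.11/1.142 h.

τ = 18.5 h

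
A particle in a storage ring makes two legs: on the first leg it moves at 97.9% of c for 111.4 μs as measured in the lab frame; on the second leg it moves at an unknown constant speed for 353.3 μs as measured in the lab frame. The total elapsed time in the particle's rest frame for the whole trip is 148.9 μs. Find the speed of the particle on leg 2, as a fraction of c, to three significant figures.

β = 0.934

Leg 1: β = 0.979; γ = 1/√(1 − 0.979²) = 1/√0.04156 = 4.905; τ_1 = 111.4/4.905 = 22.71 μs.
Leg 2: speed unknown; τ_2 = 353.3/γ_2.
Total proper time: 22.71 + τ_2 = 148.9, so τ_2 = 148.9 − 22.71 = 126.2 μs.
γ_2 = 353.3/126.2 = 2.800; β = √(1 − 1/γ²) = √0.8724.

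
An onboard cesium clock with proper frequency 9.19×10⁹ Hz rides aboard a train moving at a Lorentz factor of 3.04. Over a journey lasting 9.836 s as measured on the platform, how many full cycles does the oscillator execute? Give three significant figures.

γ = 3.04
The oscillator's own cycle count is N = f × τ where τ is the proper time on the train. τ = Δt/γ = 9.836/3.040 = 3.236 s = 3.236×10⁰ s.
N = 9.19×10⁹ × 3.236×10⁰ = 2.973×10¹⁰.

N = 2.97×10¹⁰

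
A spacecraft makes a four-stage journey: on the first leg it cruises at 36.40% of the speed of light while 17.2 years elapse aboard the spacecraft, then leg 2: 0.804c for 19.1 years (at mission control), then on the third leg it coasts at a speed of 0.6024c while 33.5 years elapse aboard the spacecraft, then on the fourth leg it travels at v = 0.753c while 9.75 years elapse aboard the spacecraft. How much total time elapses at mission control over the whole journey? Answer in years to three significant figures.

Δt = 94.4 years

Leg 1: β = 0.3640; γ = 1/√(1 − 0.3640²) = 1/√0.8675 = 1.074; Δt_1 = 1.074 × 17.2 = 18.47 years.
Leg 2: 19.1 years is already measured at mission control.
Leg 3: γ = 1/√(1 − 0.6024²) = 1/√0.6371 = 1.253; Δt_3 = 1.253 × 33.5 = 41.97 years.
Leg 4: γ = 1/√(1 − 0.753²) = 1/√0.4330 = 1.520; Δt_4 = 1.520 × 9.75 = 14.82 years.
Total: 18.47 + 19.10 + 41.97 + 14.82 years.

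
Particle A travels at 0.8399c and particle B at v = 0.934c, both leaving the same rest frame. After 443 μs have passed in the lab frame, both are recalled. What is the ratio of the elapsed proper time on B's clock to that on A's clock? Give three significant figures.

A: γ = 1/√(1 − 0.8399²) = 1/√0.2946 = 1.842. B: γ = 1/√(1 − 0.934²) = 1/√0.1276 = 2.799.
τ_A/τ_B = γ_B/γ_A = 2.799/1.842 = 1.519, so τ_B/τ_A = 0.6583.

τ_B/τ_A = 0.658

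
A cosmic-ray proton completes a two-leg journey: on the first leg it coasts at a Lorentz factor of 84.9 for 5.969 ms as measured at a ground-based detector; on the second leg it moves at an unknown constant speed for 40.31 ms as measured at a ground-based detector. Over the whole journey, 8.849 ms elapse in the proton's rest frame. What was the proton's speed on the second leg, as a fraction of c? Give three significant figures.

Leg 1: γ = 84.9; τ_1 = 5.969/84.90 = 0.07031 ms.
Leg 2: speed unknown; τ_2 = 40.31/γ_2.
Total proper time: 0.07031 + τ_2 = 8.849, so τ_2 = 8.849 − 0.07031 = 8.779 ms.
γ_2 = 40.31/8.779 = 4.592; β = √(1 − 1/γ²) = √0.9526.

β = 0.976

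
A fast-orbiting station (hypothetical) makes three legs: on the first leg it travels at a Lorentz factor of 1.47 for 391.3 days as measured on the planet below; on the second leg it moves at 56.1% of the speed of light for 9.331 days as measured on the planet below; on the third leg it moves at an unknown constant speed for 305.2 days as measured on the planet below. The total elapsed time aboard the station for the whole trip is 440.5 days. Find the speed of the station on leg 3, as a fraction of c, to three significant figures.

β = 0.838

Leg 1: γ = 1.47; τ_1 = 391.3/1.470 = 266.2 days.
Leg 2: β = 0.561; γ = 1/√(1 − 0.561²) = 1/√0.6853 = 1.208; τ_2 = 9.331/1.208 = 7.724 days.
Leg 3: speed unknown; τ_3 = 305.2/γ_3.
Total proper time: 266.2 + 7.724 + τ_3 = 440.5, so τ_3 = 440.5 − 273.9 = 166.6 days.
γ_3 = 305.2/166.6 = 1.832; β = √(1 − 1/γ²) = √0.7021.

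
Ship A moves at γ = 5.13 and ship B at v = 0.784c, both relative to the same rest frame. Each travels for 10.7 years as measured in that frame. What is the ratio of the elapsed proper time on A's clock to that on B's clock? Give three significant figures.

τ_A/τ_B = 0.314

A: γ = 5.13. B: γ = 1/√(1 − 0.784²) = 1/√0.3853 = 1.611.
τ_A/τ_B = γ_B/γ_A = 1.611/5.130 = 0.3140, so τ_A/τ_B = 0.3140.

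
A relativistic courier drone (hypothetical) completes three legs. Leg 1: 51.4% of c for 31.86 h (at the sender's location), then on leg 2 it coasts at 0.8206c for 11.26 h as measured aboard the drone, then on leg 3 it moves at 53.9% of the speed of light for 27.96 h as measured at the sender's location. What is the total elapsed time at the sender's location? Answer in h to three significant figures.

Leg 1: 31.86 h is already measured at the sender's location.
Leg 2: γ = 1/√(1 − 0.8206²) = 1/√0.3266 = 1.750; Δt_2 = 1.750 × 11.26 = 19.70 h.
Leg 3: 27.96 h is already measured at the sender's location.
Total: 31.86 + 19.70 + 27.96 h.

Δt = 79.5 h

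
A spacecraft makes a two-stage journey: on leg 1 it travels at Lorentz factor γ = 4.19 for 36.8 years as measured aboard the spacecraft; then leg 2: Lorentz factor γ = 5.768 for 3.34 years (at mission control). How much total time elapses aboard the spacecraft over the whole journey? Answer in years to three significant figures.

Leg 1: 36.8 years is already measured aboard the spacecraft.
Leg 2: γ = 5.768; τ_2 = 3.34/5.768 = 0.5791 years.
Total: 36.80 + 0.5791 years.

τ = 37.4 years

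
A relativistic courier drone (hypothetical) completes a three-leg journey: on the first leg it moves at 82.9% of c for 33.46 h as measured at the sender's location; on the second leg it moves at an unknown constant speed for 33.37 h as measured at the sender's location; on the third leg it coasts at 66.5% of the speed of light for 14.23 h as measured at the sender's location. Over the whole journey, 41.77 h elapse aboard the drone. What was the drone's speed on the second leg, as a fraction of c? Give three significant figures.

β = 0.928

Leg 1: β = 0.829; γ = 1/√(1 − 0.829²) = 1/√0.3128 = 1.788; τ_1 = 33.46/1.788 = 18.71 h.
Leg 2: speed unknown; τ_2 = 33.37/γ_2.
Leg 3: β = 0.665; γ = 1/√(1 − 0.665²) = 1/√0.5578 = 1.339; τ_3 = 14.23/1.339 = 10.63 h.
Total proper time: 18.71 + τ_2 + 10.63 = 41.77, so τ_2 = 41.77 − 29.34 = 12.43 h.
γ_2 = 33.37/12.43 = 2.685; β = √(1 − 1/γ²) = √0.8613.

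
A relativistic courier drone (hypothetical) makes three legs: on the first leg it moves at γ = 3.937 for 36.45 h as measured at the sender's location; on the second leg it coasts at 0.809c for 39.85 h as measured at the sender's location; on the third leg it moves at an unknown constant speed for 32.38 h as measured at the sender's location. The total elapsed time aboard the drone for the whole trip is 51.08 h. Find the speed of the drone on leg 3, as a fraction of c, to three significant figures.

Leg 1: γ = 3.937; τ_1 = 36.45/3.937 = 9.258 h.
Leg 2: γ = 1/√(1 − 0.809²) = 1/√0.3455 = 1.701; τ_2 = 39.85/1.701 = 23.42 h.
Leg 3: speed unknown; τ_3 = 32.38/γ_3.
Total proper time: 9.258 + 23.42 + τ_3 = 51.08, so τ_3 = 51.08 − 32.68 = 18.40 h.
γ_3 = 32.38/18.40 = 1.760; β = √(1 − 1/γ²) = √0.6772.

β = 0.823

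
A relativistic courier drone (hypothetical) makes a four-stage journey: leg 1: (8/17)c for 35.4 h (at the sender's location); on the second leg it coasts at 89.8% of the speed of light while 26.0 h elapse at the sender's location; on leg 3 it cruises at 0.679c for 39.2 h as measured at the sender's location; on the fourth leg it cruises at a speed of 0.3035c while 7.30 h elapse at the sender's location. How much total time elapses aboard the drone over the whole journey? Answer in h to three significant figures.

τ = 78.4 h

Leg 1: γ = 1/√(1 − (8/17)²) = 17/15 ≈ 1.133; τ_1 = 35.4/1.133 = 31.24 h.
Leg 2: β = 0.898; γ = 1/√(1 − 0.898²) = 1/√0.1936 = 2.273; τ_2 = 26.0/2.273 = 11.44 h.
Leg 3: γ = 1/√(1 − 0.679²) = 1/√0.5390 = 1.362; τ_3 = 39.2/1.362 = 28.78 h.
Leg 4: γ = 1/√(1 − 0.3035²) = 1/√0.9079 = 1.050; τ_4 = 7.30/1.050 = 6.956 h.
Total: 31.24 + 11.44 + 28.78 + 6.956 h.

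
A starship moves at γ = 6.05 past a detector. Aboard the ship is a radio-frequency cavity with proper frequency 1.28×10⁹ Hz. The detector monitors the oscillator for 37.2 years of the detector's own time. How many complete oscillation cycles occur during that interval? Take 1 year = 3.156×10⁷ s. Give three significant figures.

γ = 6.05
During 37.2 years of lab time, the oscillator's proper time advances by τ = Δt/γ = 37.2/6.050 = 6.149 years = 1.941×10⁸ s.
N = f × τ = 1.28×10⁹ × 1.941×10⁸ = 2.484×10¹⁷.

N = 2.48×10¹⁷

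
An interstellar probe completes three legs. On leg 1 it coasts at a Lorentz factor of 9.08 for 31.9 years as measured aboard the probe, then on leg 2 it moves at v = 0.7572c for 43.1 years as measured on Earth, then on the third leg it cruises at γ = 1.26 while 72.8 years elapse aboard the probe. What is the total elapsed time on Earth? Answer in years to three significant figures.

Leg 1: γ = 9.08; Δt_1 = 9.080 × 31.9 = 289.7 years.
Leg 2: 43.1 years is already measured on Earth.
Leg 3: γ = 1.26; Δt_3 = 1.260 × 72.8 = 91.73 years.
Total: 289.7 + 43.10 + 91.73 years.

Δt = 424 years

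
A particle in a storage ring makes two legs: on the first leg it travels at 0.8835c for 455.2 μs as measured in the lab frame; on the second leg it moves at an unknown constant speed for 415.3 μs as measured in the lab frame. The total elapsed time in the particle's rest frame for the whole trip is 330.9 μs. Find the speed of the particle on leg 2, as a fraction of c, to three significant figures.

Leg 1: γ = 1/√(1 − 0.8835²) = 1/√0.2194 = 2.135; τ_1 = 455.2/2.135 = 213.2 μs.
Leg 2: speed unknown; τ_2 = 415.3/γ_2.
Total proper time: 213.2 + τ_2 = 330.9, so τ_2 = 330.9 − 213.2 = 117.7 μs.
γ_2 = 415.3/117.7 = 3.529; β = √(1 − 1/γ²) = √0.9197.

β = 0.959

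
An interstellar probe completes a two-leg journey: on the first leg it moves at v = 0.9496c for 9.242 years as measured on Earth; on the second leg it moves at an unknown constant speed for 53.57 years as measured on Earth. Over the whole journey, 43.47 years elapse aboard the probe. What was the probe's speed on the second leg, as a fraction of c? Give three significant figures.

β = 0.653

Leg 1: γ = 1/√(1 − 0.9496²) = 1/√0.09826 = 3.190; τ_1 = 9.242/3.190 = 2.897 years.
Leg 2: speed unknown; τ_2 = 53.57/γ_2.
Total proper time: 2.897 + τ_2 = 43.47, so τ_2 = 43.47 − 2.897 = 40.57 years.
γ_2 = 53.57/40.57 = 1.320; β = √(1 − 1/γ²) = √0.4264.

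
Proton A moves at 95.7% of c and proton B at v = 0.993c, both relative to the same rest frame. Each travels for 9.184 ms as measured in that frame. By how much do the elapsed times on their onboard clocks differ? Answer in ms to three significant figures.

|τ_A − τ_B| = 1.58 ms

A: β = 0.957; γ = 1/√(1 − 0.957²) = 1/√0.08415 = 3.447; τ_A = 9.184/3.447 = 2.664 ms.
B: γ = 1/√(1 − 0.993²) = 1/√0.01395 = 8.466; τ_B = 9.184/8.466 = 1.085 ms.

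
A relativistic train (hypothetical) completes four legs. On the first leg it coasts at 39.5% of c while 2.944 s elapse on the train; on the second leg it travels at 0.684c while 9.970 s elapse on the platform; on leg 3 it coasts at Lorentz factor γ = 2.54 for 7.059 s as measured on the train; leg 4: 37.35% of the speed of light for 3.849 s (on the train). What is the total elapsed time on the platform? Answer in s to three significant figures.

Δt = 35.3 s

Leg 1: β = 0.395; γ = 1/√(1 − 0.395²) = 1/√0.8440 = 1.089; Δt_1 = 1.089 × 2.944 = 3.205 s.
Leg 2: 9.970 s is already measured on the platform.
Leg 3: γ = 2.54; Δt_3 = 2.540 × 7.059 = 17.93 s.
Leg 4: β = 0.3735; γ = 1/√(1 − 0.3735²) = 1/√0.8605 = 1.078; Δt_4 = 1.078 × 3.849 = 4.149 s.
Total: 3.205 + 9.970 + 17.93 + 4.149 s.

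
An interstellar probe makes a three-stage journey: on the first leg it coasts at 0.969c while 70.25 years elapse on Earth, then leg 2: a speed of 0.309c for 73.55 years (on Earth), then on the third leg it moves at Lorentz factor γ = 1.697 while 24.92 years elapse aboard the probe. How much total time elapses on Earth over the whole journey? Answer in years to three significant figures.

Leg 1: 70.25 years is already measured on Earth.
Leg 2: 73.55 years is already measured on Earth.
Leg 3: γ = 1.697; Δt_3 = 1.697 × 24.92 = 42.29 years.
Total: 70.25 + 73.55 + 42.29 years.

Δt = 186 years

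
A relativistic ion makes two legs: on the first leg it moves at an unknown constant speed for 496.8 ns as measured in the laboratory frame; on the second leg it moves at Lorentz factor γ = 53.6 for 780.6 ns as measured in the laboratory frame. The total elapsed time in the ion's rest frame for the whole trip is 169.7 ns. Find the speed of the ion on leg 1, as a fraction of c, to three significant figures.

Leg 1: speed unknown; τ_1 = 496.8/γ_1.
Leg 2: γ = 53.6; τ_2 = 780.6/53.60 = 14.56 ns.
Total proper time: τ_1 + 14.56 = 169.7, so τ_1 = 169.7 − 14.56 = 155.1 ns.
γ_1 = 496.8/155.1 = 3.202; β = √(1 − 1/γ²) = √0.9025.

β = 0.950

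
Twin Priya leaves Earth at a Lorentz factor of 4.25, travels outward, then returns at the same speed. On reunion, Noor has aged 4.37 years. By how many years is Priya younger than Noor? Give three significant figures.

Δt − τ = 3.34 years

γ = 4.25
Priya's elapsed proper time: τ = 4.37/4.250 = 1.028 years.
Age gap = Δt − τ = 4.37 − 1.028 years.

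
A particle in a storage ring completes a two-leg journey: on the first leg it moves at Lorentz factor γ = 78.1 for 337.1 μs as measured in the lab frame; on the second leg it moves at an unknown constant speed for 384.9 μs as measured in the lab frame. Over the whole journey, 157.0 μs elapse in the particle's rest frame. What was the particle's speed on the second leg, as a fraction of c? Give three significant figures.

Leg 1: γ = 78.1; τ_1 = 337.1/78.10 = 4.316 μs.
Leg 2: speed unknown; τ_2 = 384.9/γ_2.
Total proper time: 4.316 + τ_2 = 157.0, so τ_2 = 157.0 − 4.316 = 152.7 μs.
γ_2 = 384.9/152.7 = 2.521; β = √(1 − 1/γ²) = √0.8426.

β = 0.918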